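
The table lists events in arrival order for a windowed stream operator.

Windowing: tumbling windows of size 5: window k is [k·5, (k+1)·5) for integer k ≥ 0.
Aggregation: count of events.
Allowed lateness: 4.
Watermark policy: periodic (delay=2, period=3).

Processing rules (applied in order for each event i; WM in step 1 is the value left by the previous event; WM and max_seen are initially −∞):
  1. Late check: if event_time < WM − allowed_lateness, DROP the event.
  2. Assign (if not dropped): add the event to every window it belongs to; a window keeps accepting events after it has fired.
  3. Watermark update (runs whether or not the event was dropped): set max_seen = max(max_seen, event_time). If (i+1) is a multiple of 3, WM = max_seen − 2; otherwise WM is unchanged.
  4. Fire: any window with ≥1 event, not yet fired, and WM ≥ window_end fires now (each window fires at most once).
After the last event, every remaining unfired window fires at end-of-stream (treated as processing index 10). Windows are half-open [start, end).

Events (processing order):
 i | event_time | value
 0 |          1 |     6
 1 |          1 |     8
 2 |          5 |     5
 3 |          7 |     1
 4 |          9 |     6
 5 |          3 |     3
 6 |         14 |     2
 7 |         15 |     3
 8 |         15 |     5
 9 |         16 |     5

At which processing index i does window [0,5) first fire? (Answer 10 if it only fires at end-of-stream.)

5

i=0 t=1 v=6: → [0,5); WM=−∞
i=1 t=1 v=8: → [0,5); WM=−∞
i=2 t=5 v=5: → [5,10); WM=3
i=3 t=7 v=1: → [5,10); WM=3
i=4 t=9 v=6: → [5,10); WM=3
i=5 t=3 v=3: → [0,5); WM=7; [0,5) fires=3
i=6 t=14 v=2: → [10,15); WM=7
i=7 t=15 v=3: → [15,20); WM=7
i=8 t=15 v=5: → [15,20); WM=13; [5,10) fires=3
i=9 t=16 v=5: → [15,20); WM=13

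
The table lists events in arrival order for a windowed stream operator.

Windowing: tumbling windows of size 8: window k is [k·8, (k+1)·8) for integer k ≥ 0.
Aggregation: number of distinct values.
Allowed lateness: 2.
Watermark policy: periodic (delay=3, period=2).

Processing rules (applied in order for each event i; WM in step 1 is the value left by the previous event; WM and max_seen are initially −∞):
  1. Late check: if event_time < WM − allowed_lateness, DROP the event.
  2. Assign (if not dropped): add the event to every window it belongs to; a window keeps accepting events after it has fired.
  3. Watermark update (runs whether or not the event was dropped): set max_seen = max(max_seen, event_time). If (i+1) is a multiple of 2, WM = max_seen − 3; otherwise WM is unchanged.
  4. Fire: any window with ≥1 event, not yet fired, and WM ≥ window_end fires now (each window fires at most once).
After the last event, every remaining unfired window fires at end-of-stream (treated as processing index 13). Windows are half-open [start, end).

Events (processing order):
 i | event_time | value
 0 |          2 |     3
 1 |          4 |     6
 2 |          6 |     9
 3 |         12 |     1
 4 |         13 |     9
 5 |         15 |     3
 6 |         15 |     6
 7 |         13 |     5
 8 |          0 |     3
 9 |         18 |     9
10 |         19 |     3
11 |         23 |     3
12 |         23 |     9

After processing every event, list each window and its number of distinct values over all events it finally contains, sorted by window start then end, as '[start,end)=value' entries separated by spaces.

i=0 t=2 v=3: → [0,8); WM=−∞
i=1 t=4 v=6: → [0,8); WM=1
i=2 t=6 v=9: → [0,8); WM=1
i=3 t=12 v=1: → [8,16); WM=9; [0,8) fires=3
i=4 t=13 v=9: → [8,16); WM=9
i=5 t=15 v=3: → [8,16); WM=12
i=6 t=15 v=6: → [8,16); WM=12
i=7 t=13 v=5: → [8,16); WM=12
i=8 t=0 v=3: DROP (t<12-2); WM=12
i=9 t=18 v=9: → [16,24); WM=15
i=10 t=19 v=3: → [16,24); WM=15
i=11 t=23 v=3: → [16,24); WM=20; [8,16) fires=5
i=12 t=23 v=9: → [16,24); WM=20

[0,8)=3 [8,16)=5 [16,24)=2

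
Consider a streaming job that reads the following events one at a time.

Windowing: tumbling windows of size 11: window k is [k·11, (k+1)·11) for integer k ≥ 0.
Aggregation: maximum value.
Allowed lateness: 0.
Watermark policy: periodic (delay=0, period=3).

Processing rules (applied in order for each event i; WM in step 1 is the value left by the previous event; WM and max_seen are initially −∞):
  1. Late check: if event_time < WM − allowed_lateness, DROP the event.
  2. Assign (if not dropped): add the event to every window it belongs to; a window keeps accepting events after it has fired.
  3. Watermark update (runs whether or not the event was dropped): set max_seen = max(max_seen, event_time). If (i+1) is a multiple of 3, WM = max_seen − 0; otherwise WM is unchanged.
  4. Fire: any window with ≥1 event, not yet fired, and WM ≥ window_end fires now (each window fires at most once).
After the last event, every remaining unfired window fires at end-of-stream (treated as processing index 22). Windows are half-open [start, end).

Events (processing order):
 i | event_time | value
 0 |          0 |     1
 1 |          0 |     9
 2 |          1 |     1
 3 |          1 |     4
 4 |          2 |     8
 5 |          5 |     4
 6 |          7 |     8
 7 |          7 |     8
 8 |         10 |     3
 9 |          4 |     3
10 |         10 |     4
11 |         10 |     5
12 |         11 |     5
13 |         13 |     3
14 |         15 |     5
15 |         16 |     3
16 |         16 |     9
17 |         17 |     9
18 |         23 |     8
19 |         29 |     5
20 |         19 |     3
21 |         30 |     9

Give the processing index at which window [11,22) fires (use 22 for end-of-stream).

20

i=0 t=0 v=1: → [0,11); WM=−∞
i=1 t=0 v=9: → [0,11); WM=−∞
i=2 t=1 v=1: → [0,11); WM=1
i=3 t=1 v=4: → [0,11); WM=1
i=4 t=2 v=8: → [0,11); WM=1
i=5 t=5 v=4: → [0,11); WM=5
i=6 t=7 v=8: → [0,11); WM=5
i=7 t=7 v=8: → [0,11); WM=5
i=8 t=10 v=3: → [0,11); WM=10
i=9 t=4 v=3: DROP (t<10-0); WM=10
i=10 t=10 v=4: → [0,11); WM=10
i=11 t=10 v=5: → [0,11); WM=10
i=12 t=11 v=5: → [11,22); WM=10
i=13 t=13 v=3: → [11,22); WM=10
i=14 t=15 v=5: → [11,22); WM=15; [0,11) fires=9
i=15 t=16 v=3: → [11,22); WM=15
i=16 t=16 v=9: → [11,22); WM=15
i=17 t=17 v=9: → [11,22); WM=17
i=18 t=23 v=8: → [22,33); WM=17
i=19 t=29 v=5: → [22,33); WM=17
i=20 t=19 v=3: → [11,22); WM=29; [11,22) fires=9
i=21 t=30 v=9: → [22,33); WM=29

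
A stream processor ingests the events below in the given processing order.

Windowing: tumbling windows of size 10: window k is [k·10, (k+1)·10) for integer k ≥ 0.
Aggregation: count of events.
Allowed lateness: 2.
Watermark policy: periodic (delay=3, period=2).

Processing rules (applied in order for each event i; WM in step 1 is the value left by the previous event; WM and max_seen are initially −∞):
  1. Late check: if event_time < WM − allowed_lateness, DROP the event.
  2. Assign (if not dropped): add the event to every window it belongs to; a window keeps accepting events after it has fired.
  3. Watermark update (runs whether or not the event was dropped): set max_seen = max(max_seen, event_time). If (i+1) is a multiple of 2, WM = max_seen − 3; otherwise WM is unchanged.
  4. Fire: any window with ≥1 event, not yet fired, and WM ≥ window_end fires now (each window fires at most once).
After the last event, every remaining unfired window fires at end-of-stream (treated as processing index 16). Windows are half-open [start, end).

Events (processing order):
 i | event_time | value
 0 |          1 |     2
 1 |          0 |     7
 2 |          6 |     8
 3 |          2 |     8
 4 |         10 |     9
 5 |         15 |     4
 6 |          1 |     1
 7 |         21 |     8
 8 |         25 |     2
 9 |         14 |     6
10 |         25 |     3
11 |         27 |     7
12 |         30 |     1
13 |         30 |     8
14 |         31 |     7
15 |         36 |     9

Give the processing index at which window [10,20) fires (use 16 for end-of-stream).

9

i=0 t=1 v=2: → [0,10); WM=−∞
i=1 t=0 v=7: → [0,10); WM=-2
i=2 t=6 v=8: → [0,10); WM=-2
i=3 t=2 v=8: → [0,10); WM=3
i=4 t=10 v=9: → [10,20); WM=3
i=5 t=15 v=4: → [10,20); WM=12; [0,10) fires=4
i=6 t=1 v=1: DROP (t<12-2); WM=12
i=7 t=21 v=8: → [20,30); WM=18
i=8 t=25 v=2: → [20,30); WM=18
i=9 t=14 v=6: DROP (t<18-2); WM=22; [10,20) fires=2
i=10 t=25 v=3: → [20,30); WM=22
i=11 t=27 v=7: → [20,30); WM=24
i=12 t=30 v=1: → [30,40); WM=24
i=13 t=30 v=8: → [30,40); WM=27
i=14 t=31 v=7: → [30,40); WM=27
i=15 t=36 v=9: → [30,40); WM=33; [20,30) fires=4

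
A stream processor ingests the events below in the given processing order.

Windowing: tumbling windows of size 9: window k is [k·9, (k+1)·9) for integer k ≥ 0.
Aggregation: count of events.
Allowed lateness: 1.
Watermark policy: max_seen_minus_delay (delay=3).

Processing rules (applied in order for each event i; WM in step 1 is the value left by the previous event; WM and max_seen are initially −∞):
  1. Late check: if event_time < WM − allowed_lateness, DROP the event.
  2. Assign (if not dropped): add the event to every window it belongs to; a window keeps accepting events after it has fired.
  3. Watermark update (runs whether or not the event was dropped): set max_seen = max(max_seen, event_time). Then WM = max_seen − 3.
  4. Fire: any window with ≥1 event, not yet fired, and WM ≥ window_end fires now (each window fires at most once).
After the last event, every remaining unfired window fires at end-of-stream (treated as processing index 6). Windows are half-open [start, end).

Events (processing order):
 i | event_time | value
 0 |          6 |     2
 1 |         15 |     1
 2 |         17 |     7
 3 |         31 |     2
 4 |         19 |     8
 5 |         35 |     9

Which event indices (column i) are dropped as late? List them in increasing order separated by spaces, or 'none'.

4

i=0 t=6 v=2: → [0,9); WM=3
i=1 t=15 v=1: → [9,18); WM=12; [0,9) fires=1
i=2 t=17 v=7: → [9,18); WM=14
i=3 t=31 v=2: → [27,36); WM=28; [9,18) fires=2
i=4 t=19 v=8: DROP (t<28-1); WM=28
i=5 t=35 v=9: → [27,36); WM=32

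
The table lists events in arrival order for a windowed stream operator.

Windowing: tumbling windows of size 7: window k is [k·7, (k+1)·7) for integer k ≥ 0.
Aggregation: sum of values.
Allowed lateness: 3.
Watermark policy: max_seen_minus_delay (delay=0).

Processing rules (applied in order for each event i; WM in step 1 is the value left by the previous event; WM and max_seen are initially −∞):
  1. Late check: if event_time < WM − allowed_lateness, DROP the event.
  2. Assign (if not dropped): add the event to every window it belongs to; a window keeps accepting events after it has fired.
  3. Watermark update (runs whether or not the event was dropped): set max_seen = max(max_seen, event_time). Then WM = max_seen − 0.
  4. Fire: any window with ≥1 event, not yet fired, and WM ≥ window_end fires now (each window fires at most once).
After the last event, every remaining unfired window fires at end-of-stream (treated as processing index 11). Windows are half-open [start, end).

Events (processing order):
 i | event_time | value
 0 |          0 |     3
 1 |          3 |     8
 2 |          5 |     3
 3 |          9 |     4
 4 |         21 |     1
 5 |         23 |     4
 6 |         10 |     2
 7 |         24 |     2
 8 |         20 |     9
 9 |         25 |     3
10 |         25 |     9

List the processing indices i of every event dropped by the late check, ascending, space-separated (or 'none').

6 8

i=0 t=0 v=3: → [0,7); WM=0
i=1 t=3 v=8: → [0,7); WM=3
i=2 t=5 v=3: → [0,7); WM=5
i=3 t=9 v=4: → [7,14); WM=9; [0,7) fires=14
i=4 t=21 v=1: → [21,28); WM=21; [7,14) fires=4
i=5 t=23 v=4: → [21,28); WM=23
i=6 t=10 v=2: DROP (t<23-3); WM=23
i=7 t=24 v=2: → [21,28); WM=24
i=8 t=20 v=9: DROP (t<24-3); WM=24
i=9 t=25 v=3: → [21,28); WM=25
i=10 t=25 v=9: → [21,28); WM=25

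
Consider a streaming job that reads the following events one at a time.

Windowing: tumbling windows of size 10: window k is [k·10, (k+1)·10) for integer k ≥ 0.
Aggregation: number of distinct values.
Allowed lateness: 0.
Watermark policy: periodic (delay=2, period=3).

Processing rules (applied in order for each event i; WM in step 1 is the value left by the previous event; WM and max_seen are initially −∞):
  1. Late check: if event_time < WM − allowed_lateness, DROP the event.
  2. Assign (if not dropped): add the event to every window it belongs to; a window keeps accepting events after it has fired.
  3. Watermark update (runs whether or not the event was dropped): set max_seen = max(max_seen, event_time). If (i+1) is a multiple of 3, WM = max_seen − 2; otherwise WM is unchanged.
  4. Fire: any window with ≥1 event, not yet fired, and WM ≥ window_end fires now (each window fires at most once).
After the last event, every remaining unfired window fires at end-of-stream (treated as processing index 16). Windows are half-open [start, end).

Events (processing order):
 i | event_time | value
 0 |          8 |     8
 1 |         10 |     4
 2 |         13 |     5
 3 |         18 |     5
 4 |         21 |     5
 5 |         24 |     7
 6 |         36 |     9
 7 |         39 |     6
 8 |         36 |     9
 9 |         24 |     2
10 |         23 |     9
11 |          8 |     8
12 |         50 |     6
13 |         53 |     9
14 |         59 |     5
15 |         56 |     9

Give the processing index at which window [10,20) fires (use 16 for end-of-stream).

5

i=0 t=8 v=8: → [0,10); WM=−∞
i=1 t=10 v=4: → [10,20); WM=−∞
i=2 t=13 v=5: → [10,20); WM=11; [0,10) fires=1
i=3 t=18 v=5: → [10,20); WM=11
i=4 t=21 v=5: → [20,30); WM=11
i=5 t=24 v=7: → [20,30); WM=22; [10,20) fires=2
i=6 t=36 v=9: → [30,40); WM=22
i=7 t=39 v=6: → [30,40); WM=22
i=8 t=36 v=9: → [30,40); WM=37; [20,30) fires=2
i=9 t=24 v=2: DROP (t<37-0); WM=37
i=10 t=23 v=9: DROP (t<37-0); WM=37
i=11 t=8 v=8: DROP (t<37-0); WM=37
i=12 t=50 v=6: → [50,60); WM=37
i=13 t=53 v=9: → [50,60); WM=37
i=14 t=59 v=5: → [50,60); WM=57; [30,40) fires=2
i=15 t=56 v=9: DROP (t<57-0); WM=57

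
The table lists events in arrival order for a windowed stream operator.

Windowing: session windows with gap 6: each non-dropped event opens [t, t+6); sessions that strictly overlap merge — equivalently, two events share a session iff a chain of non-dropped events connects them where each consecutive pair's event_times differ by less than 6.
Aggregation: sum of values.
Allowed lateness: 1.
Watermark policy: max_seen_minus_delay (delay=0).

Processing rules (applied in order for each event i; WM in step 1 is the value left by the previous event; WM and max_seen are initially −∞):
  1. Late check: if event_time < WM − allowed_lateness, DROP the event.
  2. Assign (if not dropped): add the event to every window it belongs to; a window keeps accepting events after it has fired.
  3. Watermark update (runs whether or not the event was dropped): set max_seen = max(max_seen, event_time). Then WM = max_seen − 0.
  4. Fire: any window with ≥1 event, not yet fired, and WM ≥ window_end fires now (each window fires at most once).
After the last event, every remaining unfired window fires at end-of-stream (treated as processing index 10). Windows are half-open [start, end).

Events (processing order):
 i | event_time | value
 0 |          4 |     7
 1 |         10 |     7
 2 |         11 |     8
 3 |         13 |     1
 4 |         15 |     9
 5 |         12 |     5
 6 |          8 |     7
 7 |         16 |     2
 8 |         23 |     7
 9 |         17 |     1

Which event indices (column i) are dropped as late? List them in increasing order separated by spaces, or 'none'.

i=0 t=4 v=7: → [4,10); WM=4
i=1 t=10 v=7: → [10,16); WM=10
i=2 t=11 v=8: → [10,17); WM=11
i=3 t=13 v=1: → [10,19); WM=13
i=4 t=15 v=9: → [10,21); WM=15
i=5 t=12 v=5: DROP (t<15-1); WM=15
i=6 t=8 v=7: DROP (t<15-1); WM=15
i=7 t=16 v=2: → [10,22); WM=16
i=8 t=23 v=7: → [23,29); WM=23
i=9 t=17 v=1: DROP (t<23-1); WM=23

5 6 9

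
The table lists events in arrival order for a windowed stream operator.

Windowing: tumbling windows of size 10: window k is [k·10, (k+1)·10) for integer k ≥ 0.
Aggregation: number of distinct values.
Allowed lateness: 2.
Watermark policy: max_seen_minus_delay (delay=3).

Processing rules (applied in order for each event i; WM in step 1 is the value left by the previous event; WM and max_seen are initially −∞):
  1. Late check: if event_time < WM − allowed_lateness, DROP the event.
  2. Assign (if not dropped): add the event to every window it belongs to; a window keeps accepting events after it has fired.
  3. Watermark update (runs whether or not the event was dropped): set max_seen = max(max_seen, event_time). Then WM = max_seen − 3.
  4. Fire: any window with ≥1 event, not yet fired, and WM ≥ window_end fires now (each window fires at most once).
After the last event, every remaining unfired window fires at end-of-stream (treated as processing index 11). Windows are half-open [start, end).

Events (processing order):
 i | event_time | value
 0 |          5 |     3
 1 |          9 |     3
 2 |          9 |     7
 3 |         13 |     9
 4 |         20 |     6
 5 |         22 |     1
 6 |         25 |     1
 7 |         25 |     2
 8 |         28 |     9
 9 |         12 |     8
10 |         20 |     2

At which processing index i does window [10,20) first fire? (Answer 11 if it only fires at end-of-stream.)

6

i=0 t=5 v=3: → [0,10); WM=2
i=1 t=9 v=3: → [0,10); WM=6
i=2 t=9 v=7: → [0,10); WM=6
i=3 t=13 v=9: → [10,20); WM=10; [0,10) fires=2
i=4 t=20 v=6: → [20,30); WM=17
i=5 t=22 v=1: → [20,30); WM=19
i=6 t=25 v=1: → [20,30); WM=22; [10,20) fires=1
i=7 t=25 v=2: → [20,30); WM=22
i=8 t=28 v=9: → [20,30); WM=25
i=9 t=12 v=8: DROP (t<25-2); WM=25
i=10 t=20 v=2: DROP (t<25-2); WM=25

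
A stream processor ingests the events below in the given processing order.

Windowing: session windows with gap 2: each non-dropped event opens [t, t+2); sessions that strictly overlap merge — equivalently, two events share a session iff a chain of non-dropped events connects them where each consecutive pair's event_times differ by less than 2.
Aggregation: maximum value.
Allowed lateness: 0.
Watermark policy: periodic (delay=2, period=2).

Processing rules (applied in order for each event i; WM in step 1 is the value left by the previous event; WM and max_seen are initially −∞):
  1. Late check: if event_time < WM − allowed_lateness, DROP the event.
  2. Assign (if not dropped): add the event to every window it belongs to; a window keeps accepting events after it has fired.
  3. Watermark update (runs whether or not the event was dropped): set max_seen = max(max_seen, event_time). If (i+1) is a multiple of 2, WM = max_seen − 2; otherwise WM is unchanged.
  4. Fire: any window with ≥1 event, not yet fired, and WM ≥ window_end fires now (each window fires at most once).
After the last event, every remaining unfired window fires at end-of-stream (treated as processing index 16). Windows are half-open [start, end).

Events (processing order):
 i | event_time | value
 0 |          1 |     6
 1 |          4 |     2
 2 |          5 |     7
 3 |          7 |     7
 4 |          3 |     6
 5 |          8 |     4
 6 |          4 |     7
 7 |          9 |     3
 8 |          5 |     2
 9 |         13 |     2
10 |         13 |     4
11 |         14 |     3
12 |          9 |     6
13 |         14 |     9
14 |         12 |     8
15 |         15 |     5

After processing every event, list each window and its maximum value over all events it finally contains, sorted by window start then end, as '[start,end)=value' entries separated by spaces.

[1,3)=6 [4,7)=7 [7,11)=7 [12,17)=9

i=0 t=1 v=6: → [1,3); WM=−∞
i=1 t=4 v=2: → [4,6); WM=2
i=2 t=5 v=7: → [4,7); WM=2
i=3 t=7 v=7: → [7,9); WM=5
i=4 t=3 v=6: DROP (t<5-0); WM=5
i=5 t=8 v=4: → [7,10); WM=6
i=6 t=4 v=7: DROP (t<6-0); WM=6
i=7 t=9 v=3: → [7,11); WM=7
i=8 t=5 v=2: DROP (t<7-0); WM=7
i=9 t=13 v=2: → [13,15); WM=11
i=10 t=13 v=4: → [13,15); WM=11
i=11 t=14 v=3: → [13,16); WM=12
i=12 t=9 v=6: DROP (t<12-0); WM=12
i=13 t=14 v=9: → [13,16); WM=12
i=14 t=12 v=8: → [12,16); WM=12
i=15 t=15 v=5: → [12,17); WM=13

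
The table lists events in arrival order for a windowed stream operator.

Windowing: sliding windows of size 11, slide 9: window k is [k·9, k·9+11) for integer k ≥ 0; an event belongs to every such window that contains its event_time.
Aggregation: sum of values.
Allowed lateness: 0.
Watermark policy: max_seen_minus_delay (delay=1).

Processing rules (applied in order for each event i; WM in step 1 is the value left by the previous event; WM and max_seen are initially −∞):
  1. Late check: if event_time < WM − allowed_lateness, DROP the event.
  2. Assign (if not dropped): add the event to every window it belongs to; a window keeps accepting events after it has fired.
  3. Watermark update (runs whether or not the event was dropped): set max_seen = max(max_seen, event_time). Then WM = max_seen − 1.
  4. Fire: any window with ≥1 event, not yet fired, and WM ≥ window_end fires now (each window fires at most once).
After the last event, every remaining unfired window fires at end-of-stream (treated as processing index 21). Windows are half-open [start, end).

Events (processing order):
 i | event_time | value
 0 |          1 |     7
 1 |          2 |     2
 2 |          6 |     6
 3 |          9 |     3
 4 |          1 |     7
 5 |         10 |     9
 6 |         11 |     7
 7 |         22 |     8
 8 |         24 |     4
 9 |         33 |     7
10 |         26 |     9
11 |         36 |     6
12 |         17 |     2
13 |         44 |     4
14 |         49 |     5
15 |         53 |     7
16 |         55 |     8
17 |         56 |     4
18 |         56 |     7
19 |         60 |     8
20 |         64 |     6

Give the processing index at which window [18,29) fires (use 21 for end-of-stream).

i=0 t=1 v=7: → [0,11); WM=0
i=1 t=2 v=2: → [0,11); WM=1
i=2 t=6 v=6: → [0,11); WM=5
i=3 t=9 v=3: → [9,20),[0,11); WM=8
i=4 t=1 v=7: DROP (t<8-0); WM=8
i=5 t=10 v=9: → [9,20),[0,11); WM=9
i=6 t=11 v=7: → [9,20); WM=10
i=7 t=22 v=8: → [18,29); WM=21; [0,11) fires=27 [9,20) fires=19
i=8 t=24 v=4: → [18,29); WM=23
i=9 t=33 v=7: → [27,38); WM=32; [18,29) fires=12
i=10 t=26 v=9: DROP (t<32-0); WM=32
i=11 t=36 v=6: → [36,47),[27,38); WM=35
i=12 t=17 v=2: DROP (t<35-0); WM=35
i=13 t=44 v=4: → [36,47); WM=43; [27,38) fires=13
i=14 t=49 v=5: → [45,56); WM=48; [36,47) fires=10
i=15 t=53 v=7: → [45,56); WM=52
i=16 t=55 v=8: → [54,65),[45,56); WM=54
i=17 t=56 v=4: → [54,65); WM=55
i=18 t=56 v=7: → [54,65); WM=55
i=19 t=60 v=8: → [54,65); WM=59; [45,56) fires=20
i=20 t=64 v=6: → [63,74),[54,65); WM=63

9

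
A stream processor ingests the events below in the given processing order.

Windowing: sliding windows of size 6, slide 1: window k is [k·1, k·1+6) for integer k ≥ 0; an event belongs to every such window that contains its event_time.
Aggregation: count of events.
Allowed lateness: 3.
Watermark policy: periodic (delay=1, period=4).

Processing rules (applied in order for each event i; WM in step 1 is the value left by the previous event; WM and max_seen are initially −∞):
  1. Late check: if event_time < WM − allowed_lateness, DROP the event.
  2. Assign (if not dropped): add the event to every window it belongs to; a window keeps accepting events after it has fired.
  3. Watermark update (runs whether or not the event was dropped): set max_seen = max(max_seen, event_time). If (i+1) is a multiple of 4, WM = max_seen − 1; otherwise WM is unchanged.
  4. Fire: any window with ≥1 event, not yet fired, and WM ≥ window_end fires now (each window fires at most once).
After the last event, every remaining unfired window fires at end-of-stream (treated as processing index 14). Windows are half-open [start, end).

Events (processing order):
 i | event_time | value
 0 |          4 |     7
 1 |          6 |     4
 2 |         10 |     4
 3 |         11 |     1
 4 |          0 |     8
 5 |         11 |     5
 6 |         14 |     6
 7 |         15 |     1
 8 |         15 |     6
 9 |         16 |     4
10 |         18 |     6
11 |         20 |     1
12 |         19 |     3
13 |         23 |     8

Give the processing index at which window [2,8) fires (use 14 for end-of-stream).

3

i=0 t=4 v=7: → [4,10),[3,9),[2,8),[1,7),[0,6); WM=−∞
i=1 t=6 v=4: → [6,12),[5,11),[4,10),[3,9),[2,8),[1,7); WM=−∞
i=2 t=10 v=4: → [10,16),[9,15),[8,14),[7,13),[6,12),[5,11); WM=−∞
i=3 t=11 v=1: → [11,17),[10,16),[9,15),[8,14),[7,13),[6,12); WM=10; [0,6) fires=1 [1,7) fires=2 [2,8) fires=2 [3,9) fires=2 [4,10) fires=2
i=4 t=0 v=8: DROP (t<10-3); WM=10
i=5 t=11 v=5: → [11,17),[10,16),[9,15),[8,14),[7,13),[6,12); WM=10
i=6 t=14 v=6: → [14,20),[13,19),[12,18),[11,17),[10,16),[9,15); WM=10
i=7 t=15 v=1: → [15,21),[14,20),[13,19),[12,18),[11,17),[10,16); WM=14; [5,11) fires=2 [6,12) fires=4 [7,13) fires=3 [8,14) fires=3
i=8 t=15 v=6: → [15,21),[14,20),[13,19),[12,18),[11,17),[10,16); WM=14
i=9 t=16 v=4: → [16,22),[15,21),[14,20),[13,19),[12,18),[11,17); WM=14
i=10 t=18 v=6: → [18,24),[17,23),[16,22),[15,21),[14,20),[13,19); WM=14
i=11 t=20 v=1: → [20,26),[19,25),[18,24),[17,23),[16,22),[15,21); WM=19; [9,15) fires=4 [10,16) fires=6 [11,17) fires=6 [12,18) fires=4 [13,19) fires=5
i=12 t=19 v=3: → [19,25),[18,24),[17,23),[16,22),[15,21),[14,20); WM=19
i=13 t=23 v=8: → [23,29),[22,28),[21,27),[20,26),[19,25),[18,24); WM=19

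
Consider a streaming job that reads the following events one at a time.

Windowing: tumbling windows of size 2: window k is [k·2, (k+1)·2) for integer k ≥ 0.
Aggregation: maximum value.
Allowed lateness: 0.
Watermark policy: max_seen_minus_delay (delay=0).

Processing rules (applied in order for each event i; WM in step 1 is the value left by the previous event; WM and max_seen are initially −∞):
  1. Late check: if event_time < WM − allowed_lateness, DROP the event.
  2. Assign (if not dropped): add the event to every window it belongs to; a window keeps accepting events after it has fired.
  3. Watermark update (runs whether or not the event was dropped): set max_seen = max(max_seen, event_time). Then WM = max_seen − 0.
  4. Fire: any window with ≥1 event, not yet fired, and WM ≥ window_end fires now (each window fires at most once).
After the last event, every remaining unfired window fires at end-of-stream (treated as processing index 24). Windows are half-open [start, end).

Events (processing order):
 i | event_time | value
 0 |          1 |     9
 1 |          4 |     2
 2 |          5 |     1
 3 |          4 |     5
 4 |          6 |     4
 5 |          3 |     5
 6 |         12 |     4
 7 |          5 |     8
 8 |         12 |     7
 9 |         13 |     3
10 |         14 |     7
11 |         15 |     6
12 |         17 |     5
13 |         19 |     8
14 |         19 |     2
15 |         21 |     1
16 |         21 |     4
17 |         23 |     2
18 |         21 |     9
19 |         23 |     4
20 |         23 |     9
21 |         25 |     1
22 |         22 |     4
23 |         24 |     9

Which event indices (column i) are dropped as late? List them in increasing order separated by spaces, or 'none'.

3 5 7 18 22 23

i=0 t=1 v=9: → [0,2); WM=1
i=1 t=4 v=2: → [4,6); WM=4; [0,2) fires=9
i=2 t=5 v=1: → [4,6); WM=5
i=3 t=4 v=5: DROP (t<5-0); WM=5
i=4 t=6 v=4: → [6,8); WM=6; [4,6) fires=2
i=5 t=3 v=5: DROP (t<6-0); WM=6
i=6 t=12 v=4: → [12,14); WM=12; [6,8) fires=4
i=7 t=5 v=8: DROP (t<12-0); WM=12
i=8 t=12 v=7: → [12,14); WM=12
i=9 t=13 v=3: → [12,14); WM=13
i=10 t=14 v=7: → [14,16); WM=14; [12,14) fires=7
i=11 t=15 v=6: → [14,16); WM=15
i=12 t=17 v=5: → [16,18); WM=17; [14,16) fires=7
i=13 t=19 v=8: → [18,20); WM=19; [16,18) fires=5
i=14 t=19 v=2: → [18,20); WM=19
i=15 t=21 v=1: → [20,22); WM=21; [18,20) fires=8
i=16 t=21 v=4: → [20,22); WM=21
i=17 t=23 v=2: → [22,24); WM=23; [20,22) fires=4
i=18 t=21 v=9: DROP (t<23-0); WM=23
i=19 t=23 v=4: → [22,24); WM=23
i=20 t=23 v=9: → [22,24); WM=23
i=21 t=25 v=1: → [24,26); WM=25; [22,24) fires=9
i=22 t=22 v=4: DROP (t<25-0); WM=25
i=23 t=24 v=9: DROP (t<25-0); WM=25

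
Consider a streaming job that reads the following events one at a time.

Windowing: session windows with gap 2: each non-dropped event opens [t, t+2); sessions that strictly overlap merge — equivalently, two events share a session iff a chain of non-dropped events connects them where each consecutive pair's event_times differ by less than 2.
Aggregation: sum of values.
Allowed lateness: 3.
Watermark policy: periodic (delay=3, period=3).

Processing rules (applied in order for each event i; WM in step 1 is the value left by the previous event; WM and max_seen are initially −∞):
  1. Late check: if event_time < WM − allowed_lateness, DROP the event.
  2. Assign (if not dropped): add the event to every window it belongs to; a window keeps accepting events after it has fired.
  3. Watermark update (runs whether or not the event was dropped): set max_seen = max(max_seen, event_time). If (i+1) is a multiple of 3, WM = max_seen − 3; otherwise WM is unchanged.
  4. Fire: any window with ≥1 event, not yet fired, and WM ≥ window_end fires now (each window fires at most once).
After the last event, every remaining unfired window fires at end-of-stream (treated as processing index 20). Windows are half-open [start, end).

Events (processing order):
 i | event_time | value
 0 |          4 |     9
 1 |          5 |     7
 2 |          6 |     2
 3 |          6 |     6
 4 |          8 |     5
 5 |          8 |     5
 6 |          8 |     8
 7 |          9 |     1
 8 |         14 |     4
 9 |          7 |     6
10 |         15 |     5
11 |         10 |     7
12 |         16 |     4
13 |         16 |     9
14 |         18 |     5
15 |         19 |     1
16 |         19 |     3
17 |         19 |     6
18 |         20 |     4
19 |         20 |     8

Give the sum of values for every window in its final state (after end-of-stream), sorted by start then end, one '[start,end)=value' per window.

[4,8)=24 [8,12)=26 [14,18)=22 [18,22)=27

i=0 t=4 v=9: → [4,6); WM=−∞
i=1 t=5 v=7: → [4,7); WM=−∞
i=2 t=6 v=2: → [4,8); WM=3
i=3 t=6 v=6: → [4,8); WM=3
i=4 t=8 v=5: → [8,10); WM=3
i=5 t=8 v=5: → [8,10); WM=5
i=6 t=8 v=8: → [8,10); WM=5
i=7 t=9 v=1: → [8,11); WM=5
i=8 t=14 v=4: → [14,16); WM=11
i=9 t=7 v=6: DROP (t<11-3); WM=11
i=10 t=15 v=5: → [14,17); WM=11
i=11 t=10 v=7: → [8,12); WM=12
i=12 t=16 v=4: → [14,18); WM=12
i=13 t=16 v=9: → [14,18); WM=12
i=14 t=18 v=5: → [18,20); WM=15
i=15 t=19 v=1: → [18,21); WM=15
i=16 t=19 v=3: → [18,21); WM=15
i=17 t=19 v=6: → [18,21); WM=16
i=18 t=20 v=4: → [18,22); WM=16
i=19 t=20 v=8: → [18,22); WM=16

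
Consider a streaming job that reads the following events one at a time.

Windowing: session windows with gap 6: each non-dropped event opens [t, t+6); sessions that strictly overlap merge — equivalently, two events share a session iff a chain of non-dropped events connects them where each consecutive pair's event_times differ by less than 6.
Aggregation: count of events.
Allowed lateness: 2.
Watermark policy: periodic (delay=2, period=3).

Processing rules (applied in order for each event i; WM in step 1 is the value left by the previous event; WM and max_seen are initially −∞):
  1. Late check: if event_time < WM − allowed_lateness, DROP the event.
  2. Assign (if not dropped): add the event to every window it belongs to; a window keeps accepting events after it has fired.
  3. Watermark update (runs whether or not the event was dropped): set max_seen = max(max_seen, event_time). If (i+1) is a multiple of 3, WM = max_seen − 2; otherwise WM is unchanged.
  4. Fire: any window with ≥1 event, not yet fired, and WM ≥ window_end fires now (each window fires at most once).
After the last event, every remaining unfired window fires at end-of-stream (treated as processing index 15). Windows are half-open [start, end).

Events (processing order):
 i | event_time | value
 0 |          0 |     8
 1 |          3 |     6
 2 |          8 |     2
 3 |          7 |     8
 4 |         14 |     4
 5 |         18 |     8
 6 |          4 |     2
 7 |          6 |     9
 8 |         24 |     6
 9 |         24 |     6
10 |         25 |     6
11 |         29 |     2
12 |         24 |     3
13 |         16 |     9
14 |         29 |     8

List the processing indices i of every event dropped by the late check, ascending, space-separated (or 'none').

6 7 12 13

i=0 t=0 v=8: → [0,6); WM=−∞
i=1 t=3 v=6: → [0,9); WM=−∞
i=2 t=8 v=2: → [0,14); WM=6
i=3 t=7 v=8: → [0,14); WM=6
i=4 t=14 v=4: → [14,20); WM=6
i=5 t=18 v=8: → [14,24); WM=16
i=6 t=4 v=2: DROP (t<16-2); WM=16
i=7 t=6 v=9: DROP (t<16-2); WM=16
i=8 t=24 v=6: → [24,30); WM=22
i=9 t=24 v=6: → [24,30); WM=22
i=10 t=25 v=6: → [24,31); WM=22
i=11 t=29 v=2: → [24,35); WM=27
i=12 t=24 v=3: DROP (t<27-2); WM=27
i=13 t=16 v=9: DROP (t<27-2); WM=27
i=14 t=29 v=8: → [24,35); WM=27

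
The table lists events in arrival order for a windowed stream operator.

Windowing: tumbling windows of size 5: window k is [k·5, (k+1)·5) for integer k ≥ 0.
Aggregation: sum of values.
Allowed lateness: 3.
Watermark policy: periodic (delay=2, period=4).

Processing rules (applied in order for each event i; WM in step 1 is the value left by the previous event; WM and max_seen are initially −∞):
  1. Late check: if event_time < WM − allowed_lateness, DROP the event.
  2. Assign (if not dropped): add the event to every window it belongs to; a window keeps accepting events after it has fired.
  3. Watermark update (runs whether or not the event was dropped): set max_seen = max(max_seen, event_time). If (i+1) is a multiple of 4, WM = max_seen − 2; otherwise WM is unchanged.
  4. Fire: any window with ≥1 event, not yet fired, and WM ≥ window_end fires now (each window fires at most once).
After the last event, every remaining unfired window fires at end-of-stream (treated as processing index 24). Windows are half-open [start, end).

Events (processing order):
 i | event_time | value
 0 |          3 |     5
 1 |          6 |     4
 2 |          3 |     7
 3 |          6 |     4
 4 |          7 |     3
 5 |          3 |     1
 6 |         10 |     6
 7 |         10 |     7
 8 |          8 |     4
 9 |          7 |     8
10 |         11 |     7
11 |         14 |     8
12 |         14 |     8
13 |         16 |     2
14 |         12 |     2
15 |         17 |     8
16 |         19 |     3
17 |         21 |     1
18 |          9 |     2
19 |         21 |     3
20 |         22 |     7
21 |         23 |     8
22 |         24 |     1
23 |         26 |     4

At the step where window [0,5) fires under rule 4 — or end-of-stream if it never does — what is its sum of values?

i=0 t=3 v=5: → [0,5); WM=−∞
i=1 t=6 v=4: → [5,10); WM=−∞
i=2 t=3 v=7: → [0,5); WM=−∞
i=3 t=6 v=4: → [5,10); WM=4
i=4 t=7 v=3: → [5,10); WM=4
i=5 t=3 v=1: → [0,5); WM=4
i=6 t=10 v=6: → [10,15); WM=4
i=7 t=10 v=7: → [10,15); WM=8; [0,5) fires=13
i=8 t=8 v=4: → [5,10); WM=8
i=9 t=7 v=8: → [5,10); WM=8
i=10 t=11 v=7: → [10,15); WM=8
i=11 t=14 v=8: → [10,15); WM=12; [5,10) fires=23
i=12 t=14 v=8: → [10,15); WM=12
i=13 t=16 v=2: → [15,20); WM=12
i=14 t=12 v=2: → [10,15); WM=12
i=15 t=17 v=8: → [15,20); WM=15; [10,15) fires=38
i=16 t=19 v=3: → [15,20); WM=15
i=17 t=21 v=1: → [20,25); WM=15
i=18 t=9 v=2: DROP (t<15-3); WM=15
i=19 t=21 v=3: → [20,25); WM=19
i=20 t=22 v=7: → [20,25); WM=19
i=21 t=23 v=8: → [20,25); WM=19
i=22 t=24 v=1: → [20,25); WM=19
i=23 t=26 v=4: → [25,30); WM=24; [15,20) fires=13

13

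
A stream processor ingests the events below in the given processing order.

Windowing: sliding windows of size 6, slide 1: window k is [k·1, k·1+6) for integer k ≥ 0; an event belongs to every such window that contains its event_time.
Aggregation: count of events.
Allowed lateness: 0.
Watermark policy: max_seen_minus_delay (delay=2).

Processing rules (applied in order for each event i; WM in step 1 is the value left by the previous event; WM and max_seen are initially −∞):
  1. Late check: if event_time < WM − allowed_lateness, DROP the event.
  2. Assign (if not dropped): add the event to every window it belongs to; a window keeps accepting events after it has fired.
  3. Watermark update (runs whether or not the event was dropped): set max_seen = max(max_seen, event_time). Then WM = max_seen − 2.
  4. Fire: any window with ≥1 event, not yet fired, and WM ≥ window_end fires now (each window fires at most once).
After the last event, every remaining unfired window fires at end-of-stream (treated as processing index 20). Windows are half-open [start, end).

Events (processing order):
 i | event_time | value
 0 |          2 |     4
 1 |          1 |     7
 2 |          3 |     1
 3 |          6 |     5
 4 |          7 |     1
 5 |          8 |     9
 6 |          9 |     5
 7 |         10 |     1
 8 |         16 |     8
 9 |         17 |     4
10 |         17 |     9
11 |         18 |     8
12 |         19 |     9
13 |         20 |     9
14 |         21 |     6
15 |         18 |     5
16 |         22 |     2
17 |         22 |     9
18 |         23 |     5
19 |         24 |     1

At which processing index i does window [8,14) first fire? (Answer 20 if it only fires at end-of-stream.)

8

i=0 t=2 v=4: → [2,8),[1,7),[0,6); WM=0
i=1 t=1 v=7: → [1,7),[0,6); WM=0
i=2 t=3 v=1: → [3,9),[2,8),[1,7),[0,6); WM=1
i=3 t=6 v=5: → [6,12),[5,11),[4,10),[3,9),[2,8),[1,7); WM=4
i=4 t=7 v=1: → [7,13),[6,12),[5,11),[4,10),[3,9),[2,8); WM=5
i=5 t=8 v=9: → [8,14),[7,13),[6,12),[5,11),[4,10),[3,9); WM=6; [0,6) fires=3
i=6 t=9 v=5: → [9,15),[8,14),[7,13),[6,12),[5,11),[4,10); WM=7; [1,7) fires=4
i=7 t=10 v=1: → [10,16),[9,15),[8,14),[7,13),[6,12),[5,11); WM=8; [2,8) fires=4
i=8 t=16 v=8: → [16,22),[15,21),[14,20),[13,19),[12,18),[11,17); WM=14; [3,9) fires=4 [4,10) fires=4 [5,11) fires=5 [6,12) fires=5 [7,13) fires=4 [8,14) fires=3
i=9 t=17 v=4: → [17,23),[16,22),[15,21),[14,20),[13,19),[12,18); WM=15; [9,15) fires=2
i=10 t=17 v=9: → [17,23),[16,22),[15,21),[14,20),[13,19),[12,18); WM=15
i=11 t=18 v=8: → [18,24),[17,23),[16,22),[15,21),[14,20),[13,19); WM=16; [10,16) fires=1
i=12 t=19 v=9: → [19,25),[18,24),[17,23),[16,22),[15,21),[14,20); WM=17; [11,17) fires=1
i=13 t=20 v=9: → [20,26),[19,25),[18,24),[17,23),[16,22),[15,21); WM=18; [12,18) fires=3
i=14 t=21 v=6: → [21,27),[20,26),[19,25),[18,24),[17,23),[16,22); WM=19; [13,19) fires=4
i=15 t=18 v=5: DROP (t<19-0); WM=19
i=16 t=22 v=2: → [22,28),[21,27),[20,26),[19,25),[18,24),[17,23); WM=20; [14,20) fires=5
i=17 t=22 v=9: → [22,28),[21,27),[20,26),[19,25),[18,24),[17,23); WM=20
i=18 t=23 v=5: → [23,29),[22,28),[21,27),[20,26),[19,25),[18,24); WM=21; [15,21) fires=6
i=19 t=24 v=1: → [24,30),[23,29),[22,28),[21,27),[20,26),[19,25); WM=22; [16,22) fires=7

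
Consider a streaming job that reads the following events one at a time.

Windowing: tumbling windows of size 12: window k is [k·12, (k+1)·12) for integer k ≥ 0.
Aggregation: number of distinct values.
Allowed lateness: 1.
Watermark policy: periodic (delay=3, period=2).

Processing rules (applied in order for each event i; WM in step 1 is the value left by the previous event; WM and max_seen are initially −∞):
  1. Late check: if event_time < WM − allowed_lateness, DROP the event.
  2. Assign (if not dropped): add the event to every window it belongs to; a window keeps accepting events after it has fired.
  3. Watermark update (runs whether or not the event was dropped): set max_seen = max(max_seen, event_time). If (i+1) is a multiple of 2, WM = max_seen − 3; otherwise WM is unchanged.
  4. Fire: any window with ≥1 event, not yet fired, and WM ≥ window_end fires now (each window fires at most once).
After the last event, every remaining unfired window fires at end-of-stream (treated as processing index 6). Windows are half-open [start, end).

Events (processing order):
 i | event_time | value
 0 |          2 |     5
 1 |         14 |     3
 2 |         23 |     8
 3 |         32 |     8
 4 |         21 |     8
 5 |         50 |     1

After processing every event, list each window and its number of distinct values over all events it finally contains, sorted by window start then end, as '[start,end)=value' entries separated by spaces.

[0,12)=1 [12,24)=2 [24,36)=1 [48,60)=1

i=0 t=2 v=5: → [0,12); WM=−∞
i=1 t=14 v=3: → [12,24); WM=11
i=2 t=23 v=8: → [12,24); WM=11
i=3 t=32 v=8: → [24,36); WM=29; [0,12) fires=1 [12,24) fires=2
i=4 t=21 v=8: DROP (t<29-1); WM=29
i=5 t=50 v=1: → [48,60); WM=47; [24,36) fires=1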